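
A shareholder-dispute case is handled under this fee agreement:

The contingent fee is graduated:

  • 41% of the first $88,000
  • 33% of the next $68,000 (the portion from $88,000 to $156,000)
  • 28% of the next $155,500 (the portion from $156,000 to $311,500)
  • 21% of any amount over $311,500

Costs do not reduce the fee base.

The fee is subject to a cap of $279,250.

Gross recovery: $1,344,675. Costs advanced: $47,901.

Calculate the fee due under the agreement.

Fee base is the gross recovery, $1,344,675; costs are reimbursed separately.
First $88,000 at 41% = $36,080.00
Next $68,000 at 33% = $22,440.00
Next $155,500 at 28% = $43,540.00
Remaining $1,033,175 at 21% = $216,966.75
Fee: $36,080.00 + $22,440.00 + $43,540.00 + $216,966.75 = $319,026.75
$319,026.75 exceeds the $279,250 cap, so the fee is capped at $279,250.00.

$279,250.00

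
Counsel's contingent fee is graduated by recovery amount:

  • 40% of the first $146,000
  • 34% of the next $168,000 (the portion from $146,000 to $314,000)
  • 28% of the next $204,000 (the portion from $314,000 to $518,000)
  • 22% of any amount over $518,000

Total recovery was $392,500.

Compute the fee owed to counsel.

First $146,000 at 40% = $58,400.00
Next $168,000 at 34% = $57,120.00
Remaining $78,500 at 28% = $21,980.00
Fee: $58,400.00 + $57,120.00 + $21,980.00 = $137,500.00

$137,500.00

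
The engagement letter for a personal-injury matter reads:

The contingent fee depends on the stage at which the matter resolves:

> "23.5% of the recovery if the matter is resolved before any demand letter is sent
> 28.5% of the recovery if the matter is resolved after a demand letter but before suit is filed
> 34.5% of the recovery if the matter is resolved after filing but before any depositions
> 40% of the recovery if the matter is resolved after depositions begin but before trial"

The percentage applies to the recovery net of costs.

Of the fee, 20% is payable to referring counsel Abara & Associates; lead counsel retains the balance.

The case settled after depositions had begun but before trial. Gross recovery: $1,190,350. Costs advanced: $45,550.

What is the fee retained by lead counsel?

$366,336.00

Fee base (net of costs): $1,190,350 − $45,550 = $1,144,800
The matter settled after depositions had begun but before trial, so the 40% rate applies.
$1,144,800 × 40% = $457,920.00
Referral share: 20% of $457,920.00 = $91,584.00; lead counsel retains $457,920.00 − $91,584.00 = $366,336.00.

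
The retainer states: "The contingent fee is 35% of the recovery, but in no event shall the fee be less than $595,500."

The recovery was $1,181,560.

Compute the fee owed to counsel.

$595,500.00

35% of $1,181,560 = $413,546.00
That is below the $595,500 minimum, so the minimum applies.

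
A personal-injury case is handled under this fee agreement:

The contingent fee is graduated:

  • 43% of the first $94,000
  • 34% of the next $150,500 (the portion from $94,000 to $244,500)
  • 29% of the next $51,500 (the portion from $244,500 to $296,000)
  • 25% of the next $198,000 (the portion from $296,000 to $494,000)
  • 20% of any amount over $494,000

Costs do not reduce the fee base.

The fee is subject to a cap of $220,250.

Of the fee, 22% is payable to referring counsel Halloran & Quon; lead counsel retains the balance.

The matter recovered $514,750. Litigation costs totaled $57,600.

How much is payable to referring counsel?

Fee base is the gross recovery, $514,750; costs are reimbursed separately.
First $94,000 at 43% = $40,420.00
Next $150,500 at 34% = $51,170.00
Next $51,500 at 29% = $14,935.00
Next $198,000 at 25% = $49,500.00
Remaining $20,750 at 20% = $4,150.00
Fee: $40,420.00 + $51,170.00 + $14,935.00 + $49,500.00 + $4,150.00 = $160,175.00
$160,175.00 is under the $220,250 cap.
Referral share: 22% of $160,175.00 = $35,238.50; lead counsel retains $160,175.00 − $35,238.50 = $124,936.50.

$35,238.50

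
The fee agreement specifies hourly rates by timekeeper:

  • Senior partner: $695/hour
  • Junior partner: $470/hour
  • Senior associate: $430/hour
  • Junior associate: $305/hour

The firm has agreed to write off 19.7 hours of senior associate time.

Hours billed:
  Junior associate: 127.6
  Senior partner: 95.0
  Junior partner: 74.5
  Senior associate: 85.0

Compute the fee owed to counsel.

Senior partner: 95.0 × $695 = $66,025.00
Junior partner: 74.5 × $470 = $35,015.00
Senior associate: 85.0 × $430 = $36,550.00
Junior associate: 127.6 × $305 = $38,918.00
Subtotal: $176,508.00
Write-off: 19.7 × $430 = $8,471.00
Total: $176,508.00 − $8,471.00 = $168,037.00

$168,037.00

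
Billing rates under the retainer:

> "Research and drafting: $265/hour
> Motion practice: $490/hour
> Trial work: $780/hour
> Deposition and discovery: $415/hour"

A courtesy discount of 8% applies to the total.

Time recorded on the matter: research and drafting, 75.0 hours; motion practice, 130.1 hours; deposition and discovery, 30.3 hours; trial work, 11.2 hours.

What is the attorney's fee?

Research and drafting: 75.0 × $265 = $19,875.00
Motion practice: 130.1 × $490 = $63,749.00
Trial work: 11.2 × $780 = $8,736.00
Deposition and discovery: 30.3 × $415 = $12,574.50
Subtotal: $104,934.50
Less 8% discount: −$8,394.76
Total: $104,934.50 − $8,394.76 = $96,539.74

$96,539.74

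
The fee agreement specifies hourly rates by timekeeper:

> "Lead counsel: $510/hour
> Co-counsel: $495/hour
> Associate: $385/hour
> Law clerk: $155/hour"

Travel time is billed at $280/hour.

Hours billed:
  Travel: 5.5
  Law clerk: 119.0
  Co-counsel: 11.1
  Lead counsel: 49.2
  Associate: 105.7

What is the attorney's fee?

$91,266.00

Lead counsel: 49.2 × $510 = $25,092.00
Co-counsel: 11.1 × $495 = $5,494.50
Associate: 105.7 × $385 = $40,694.50
Law clerk: 119.0 × $155 = $18,445.00
Subtotal: $25,092.00 + $5,494.50 + $40,694.50 + $18,445.00 = $89,726.00
Travel: 5.5 × $280 = $1,540.00
Total: $89,726.00 + $1,540.00 = $91,266.00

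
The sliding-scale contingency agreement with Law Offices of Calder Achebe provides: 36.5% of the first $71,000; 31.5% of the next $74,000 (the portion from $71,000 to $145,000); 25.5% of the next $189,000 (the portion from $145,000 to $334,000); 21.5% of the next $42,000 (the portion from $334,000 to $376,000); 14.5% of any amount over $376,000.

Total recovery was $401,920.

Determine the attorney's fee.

First $71,000 at 36.5% = $25,915.00
Next $74,000 at 31.5% = $23,310.00
Next $189,000 at 25.5% = $48,195.00
Next $42,000 at 21.5% = $9,030.00
Remaining $25,920 at 14.5% = $3,758.40
Fee: $25,915.00 + $23,310.00 + $48,195.00 + $9,030.00 + $3,758.40 = $110,208.40

$110,208.40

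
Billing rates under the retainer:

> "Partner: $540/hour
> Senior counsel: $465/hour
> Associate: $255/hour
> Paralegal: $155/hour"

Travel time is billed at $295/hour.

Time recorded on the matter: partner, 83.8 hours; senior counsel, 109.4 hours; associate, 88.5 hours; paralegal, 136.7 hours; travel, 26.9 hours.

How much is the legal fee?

$147,814.50

Partner: 83.8 × $540 = $45,252.00
Senior counsel: 109.4 × $465 = $50,871.00
Associate: 88.5 × $255 = $22,567.50
Paralegal: 136.7 × $155 = $21,188.50
Subtotal: $45,252.00 + $50,871.00 + $22,567.50 + $21,188.50 = $139,879.00
Travel: 26.9 × $295 = $7,935.50
Total: $139,879.00 + $7,935.50 = $147,814.50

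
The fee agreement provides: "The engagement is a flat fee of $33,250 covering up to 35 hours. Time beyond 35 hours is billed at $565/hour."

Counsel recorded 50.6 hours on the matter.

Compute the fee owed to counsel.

$42,064.00

Flat fee: $33,250.00
Excess hours: 50.6 − 35 = 15.6
Overrun: 15.6 × $565 = $8,814.00
Total: $33,250.00 + $8,814.00 = $42,064.00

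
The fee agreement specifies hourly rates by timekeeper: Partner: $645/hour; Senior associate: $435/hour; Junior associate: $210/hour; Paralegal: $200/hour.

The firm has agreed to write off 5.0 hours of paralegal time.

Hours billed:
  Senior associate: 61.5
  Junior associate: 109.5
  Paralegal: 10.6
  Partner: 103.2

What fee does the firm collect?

$117,431.50

Partner: 103.2 × $645 = $66,564.00
Senior associate: 61.5 × $435 = $26,752.50
Junior associate: 109.5 × $210 = $22,995.00
Paralegal: 10.6 × $200 = $2,120.00
Subtotal: $118,431.50
Write-off: 5.0 × $200 = $1,000.00
Total: $118,431.50 − $1,000.00 = $117,431.50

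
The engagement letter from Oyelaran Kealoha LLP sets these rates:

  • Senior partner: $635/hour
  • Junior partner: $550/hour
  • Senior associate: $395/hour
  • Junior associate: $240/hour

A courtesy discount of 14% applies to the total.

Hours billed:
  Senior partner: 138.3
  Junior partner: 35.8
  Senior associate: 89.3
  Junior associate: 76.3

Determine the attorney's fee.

Senior partner: 138.3 × $635 = $87,820.50
Junior partner: 35.8 × $550 = $19,690.00
Senior associate: 89.3 × $395 = $35,273.50
Junior associate: 76.3 × $240 = $18,312.00
Subtotal: $161,096.00
Less 14% discount: −$22,553.44
Total: $161,096.00 − $22,553.44 = $138,542.56

$138,542.56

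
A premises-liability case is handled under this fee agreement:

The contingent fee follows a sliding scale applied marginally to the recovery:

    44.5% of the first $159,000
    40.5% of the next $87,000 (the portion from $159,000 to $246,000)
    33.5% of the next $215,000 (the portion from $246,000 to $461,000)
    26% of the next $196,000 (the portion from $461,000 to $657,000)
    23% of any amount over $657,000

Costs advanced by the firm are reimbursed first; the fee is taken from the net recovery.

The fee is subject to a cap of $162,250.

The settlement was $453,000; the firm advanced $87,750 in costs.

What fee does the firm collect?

$145,938.75

Fee base (net of costs): $453,000 − $87,750 = $365,250
First $159,000 at 44.5% = $70,755.00
Next $87,000 at 40.5% = $35,235.00
Remaining $119,250 at 33.5% = $39,948.75
Fee: $70,755.00 + $35,235.00 + $39,948.75 = $145,938.75
$145,938.75 is under the $162,250 cap.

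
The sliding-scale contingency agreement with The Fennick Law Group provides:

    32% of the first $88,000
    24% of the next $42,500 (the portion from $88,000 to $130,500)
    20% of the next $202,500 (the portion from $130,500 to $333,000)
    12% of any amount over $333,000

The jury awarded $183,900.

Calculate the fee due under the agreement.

First $88,000 at 32% = $28,160.00
Next $42,500 at 24% = $10,200.00
Remaining $53,400 at 20% = $10,680.00
Fee: $28,160.00 + $10,200.00 + $10,680.00 = $49,040.00

$49,040.00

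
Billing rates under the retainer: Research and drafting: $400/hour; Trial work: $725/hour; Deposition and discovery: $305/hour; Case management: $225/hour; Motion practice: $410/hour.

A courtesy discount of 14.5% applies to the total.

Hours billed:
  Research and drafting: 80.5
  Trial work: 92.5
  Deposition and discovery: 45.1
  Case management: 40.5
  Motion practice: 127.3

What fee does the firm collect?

Research and drafting: 80.5 × $400 = $32,200.00
Trial work: 92.5 × $725 = $67,062.50
Deposition and discovery: 45.1 × $305 = $13,755.50
Case management: 40.5 × $225 = $9,112.50
Motion practice: 127.3 × $410 = $52,193.00
Subtotal: $174,323.50
Less 14.5% discount: −$25,276.91
Total: $174,323.50 − $25,276.91 = $149,046.59

$149,046.59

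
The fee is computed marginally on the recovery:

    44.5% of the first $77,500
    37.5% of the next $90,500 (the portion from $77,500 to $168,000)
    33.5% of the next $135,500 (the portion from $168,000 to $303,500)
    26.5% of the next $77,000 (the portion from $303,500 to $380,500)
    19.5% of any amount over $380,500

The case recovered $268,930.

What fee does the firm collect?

First $77,500 at 44.5% = $34,487.50
Next $90,500 at 37.5% = $33,937.50
Remaining $100,930 at 33.5% = $33,811.55
Fee: $34,487.50 + $33,937.50 + $33,811.55 = $102,236.55

$102,236.55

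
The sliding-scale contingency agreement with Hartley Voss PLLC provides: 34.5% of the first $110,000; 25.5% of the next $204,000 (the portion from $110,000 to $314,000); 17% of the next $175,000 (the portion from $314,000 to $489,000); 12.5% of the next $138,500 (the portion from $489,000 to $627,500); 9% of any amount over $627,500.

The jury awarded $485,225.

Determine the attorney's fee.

First $110,000 at 34.5% = $37,950.00
Next $204,000 at 25.5% = $52,020.00
Remaining $171,225 at 17% = $29,108.25
Fee: $37,950.00 + $52,020.00 + $29,108.25 = $119,078.25

$119,078.25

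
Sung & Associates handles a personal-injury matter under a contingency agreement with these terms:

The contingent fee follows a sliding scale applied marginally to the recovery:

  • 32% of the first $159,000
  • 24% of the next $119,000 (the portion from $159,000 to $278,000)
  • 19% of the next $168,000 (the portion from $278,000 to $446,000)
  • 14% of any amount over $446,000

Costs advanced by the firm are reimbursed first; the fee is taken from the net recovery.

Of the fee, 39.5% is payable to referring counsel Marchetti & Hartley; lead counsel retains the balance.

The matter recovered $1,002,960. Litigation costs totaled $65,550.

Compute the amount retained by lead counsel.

$108,995.23

Fee base (net of costs): $1,002,960 − $65,550 = $937,410
First $159,000 at 32% = $50,880.00
Next $119,000 at 24% = $28,560.00
Next $168,000 at 19% = $31,920.00
Remaining $491,410 at 14% = $68,797.40
Fee: $50,880.00 + $28,560.00 + $31,920.00 + $68,797.40 = $180,157.40
Referral share: 39.5% of $180,157.40 = $71,162.17; lead counsel retains $180,157.40 − $71,162.17 = $108,995.23.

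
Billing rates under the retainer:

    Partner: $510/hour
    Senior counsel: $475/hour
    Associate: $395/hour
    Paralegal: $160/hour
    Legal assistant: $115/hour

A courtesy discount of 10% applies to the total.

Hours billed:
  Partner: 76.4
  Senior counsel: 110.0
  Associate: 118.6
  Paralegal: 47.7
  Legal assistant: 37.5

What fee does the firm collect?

$135,004.95

Partner: 76.4 × $510 = $38,964.00
Senior counsel: 110.0 × $475 = $52,250.00
Associate: 118.6 × $395 = $46,847.00
Paralegal: 47.7 × $160 = $7,632.00
Legal assistant: 37.5 × $115 = $4,312.50
Subtotal: $150,005.50
Less 10% discount: −$15,000.55
Total: $150,005.50 − $15,000.55 = $135,004.95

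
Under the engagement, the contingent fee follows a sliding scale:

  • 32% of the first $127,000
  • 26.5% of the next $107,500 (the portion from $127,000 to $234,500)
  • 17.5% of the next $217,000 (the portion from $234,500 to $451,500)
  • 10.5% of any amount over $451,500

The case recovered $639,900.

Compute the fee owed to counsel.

$126,884.50

First $127,000 at 32% = $40,640.00
Next $107,500 at 26.5% = $28,487.50
Next $217,000 at 17.5% = $37,975.00
Remaining $188,400 at 10.5% = $19,782.00
Fee: $40,640.00 + $28,487.50 + $37,975.00 + $19,782.00 = $126,884.50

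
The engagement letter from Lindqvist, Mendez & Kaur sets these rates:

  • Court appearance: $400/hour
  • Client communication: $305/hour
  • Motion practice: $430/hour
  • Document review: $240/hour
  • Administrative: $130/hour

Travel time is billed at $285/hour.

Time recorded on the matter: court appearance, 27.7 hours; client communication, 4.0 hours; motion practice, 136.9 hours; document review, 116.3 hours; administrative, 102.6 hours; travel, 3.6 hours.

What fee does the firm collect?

Court appearance: 27.7 × $400 = $11,080.00
Client communication: 4.0 × $305 = $1,220.00
Motion practice: 136.9 × $430 = $58,867.00
Document review: 116.3 × $240 = $27,912.00
Administrative: 102.6 × $130 = $13,338.00
Subtotal: $11,080.00 + $1,220.00 + $58,867.00 + $27,912.00 + $13,338.00 = $112,417.00
Travel: 3.6 × $285 = $1,026.00
Total: $112,417.00 + $1,026.00 = $113,443.00

$113,443.00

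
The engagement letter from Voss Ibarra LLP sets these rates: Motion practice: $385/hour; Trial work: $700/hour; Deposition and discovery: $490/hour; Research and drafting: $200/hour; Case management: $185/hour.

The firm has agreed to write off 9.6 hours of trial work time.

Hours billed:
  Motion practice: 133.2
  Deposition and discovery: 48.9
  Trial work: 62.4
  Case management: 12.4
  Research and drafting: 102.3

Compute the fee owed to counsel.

$134,957.00

Motion practice: 133.2 × $385 = $51,282.00
Trial work: 62.4 × $700 = $43,680.00
Deposition and discovery: 48.9 × $490 = $23,961.00
Research and drafting: 102.3 × $200 = $20,460.00
Case management: 12.4 × $185 = $2,294.00
Subtotal: $141,677.00
Write-off: 9.6 × $700 = $6,720.00
Total: $141,677.00 − $6,720.00 = $134,957.00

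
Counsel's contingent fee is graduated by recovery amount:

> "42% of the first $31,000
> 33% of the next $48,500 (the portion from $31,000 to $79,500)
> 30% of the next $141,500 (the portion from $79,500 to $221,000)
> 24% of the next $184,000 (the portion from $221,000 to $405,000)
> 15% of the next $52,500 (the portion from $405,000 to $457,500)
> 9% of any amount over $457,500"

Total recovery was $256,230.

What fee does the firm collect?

$79,930.20

First $31,000 at 42% = $13,020.00
Next $48,500 at 33% = $16,005.00
Next $141,500 at 30% = $42,450.00
Remaining $35,230 at 24% = $8,455.20
Fee: $13,020.00 + $16,005.00 + $42,450.00 + $8,455.20 = $79,930.20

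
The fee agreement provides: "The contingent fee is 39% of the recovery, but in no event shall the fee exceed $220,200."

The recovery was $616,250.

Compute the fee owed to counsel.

$220,200.00

39% of $616,250 = $240,337.50
That exceeds the $220,200 cap, so the fee is capped at $220,200.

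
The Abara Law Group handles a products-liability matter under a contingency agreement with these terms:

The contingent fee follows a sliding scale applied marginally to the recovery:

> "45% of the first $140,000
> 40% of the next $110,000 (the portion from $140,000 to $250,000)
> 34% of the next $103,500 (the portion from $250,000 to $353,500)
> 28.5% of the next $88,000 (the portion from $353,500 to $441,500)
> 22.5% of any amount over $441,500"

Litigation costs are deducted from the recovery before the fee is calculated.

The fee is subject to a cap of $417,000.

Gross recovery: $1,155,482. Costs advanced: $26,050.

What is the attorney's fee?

$322,054.70

Fee base (net of costs): $1,155,482 − $26,050 = $1,129,432
First $140,000 at 45% = $63,000.00
Next $110,000 at 40% = $44,000.00
Next $103,500 at 34% = $35,190.00
Next $88,000 at 28.5% = $25,080.00
Remaining $687,932 at 22.5% = $154,784.70
Fee: $63,000.00 + $44,000.00 + $35,190.00 + $25,080.00 + $154,784.70 = $322,054.70
$322,054.70 is under the $417,000 cap.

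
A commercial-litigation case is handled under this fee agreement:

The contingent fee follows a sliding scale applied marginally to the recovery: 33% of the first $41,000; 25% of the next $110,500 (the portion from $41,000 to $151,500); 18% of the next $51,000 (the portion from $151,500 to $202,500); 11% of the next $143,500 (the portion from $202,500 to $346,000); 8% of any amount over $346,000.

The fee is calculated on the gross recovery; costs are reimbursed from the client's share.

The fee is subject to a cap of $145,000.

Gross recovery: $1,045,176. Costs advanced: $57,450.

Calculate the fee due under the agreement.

$122,054.08

Fee base is the gross recovery, $1,045,176; costs are reimbursed separately.
First $41,000 at 33% = $13,530.00
Next $110,500 at 25% = $27,625.00
Next $51,000 at 18% = $9,180.00
Next $143,500 at 11% = $15,785.00
Remaining $699,176 at 8% = $55,934.08
Fee: $13,530.00 + $27,625.00 + $9,180.00 + $15,785.00 + $55,934.08 = $122,054.08
$122,054.08 is under the $145,000 cap.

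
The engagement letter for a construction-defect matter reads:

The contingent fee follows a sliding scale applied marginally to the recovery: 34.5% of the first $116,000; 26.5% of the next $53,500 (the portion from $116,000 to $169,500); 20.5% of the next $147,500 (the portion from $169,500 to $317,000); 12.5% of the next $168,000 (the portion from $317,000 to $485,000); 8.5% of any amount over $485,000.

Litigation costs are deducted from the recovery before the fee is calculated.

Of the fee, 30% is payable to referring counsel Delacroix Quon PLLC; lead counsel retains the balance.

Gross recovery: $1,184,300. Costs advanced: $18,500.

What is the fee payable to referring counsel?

Fee base (net of costs): $1,184,300 − $18,500 = $1,165,800
First $116,000 at 34.5% = $40,020.00
Next $53,500 at 26.5% = $14,177.50
Next $147,500 at 20.5% = $30,237.50
Next $168,000 at 12.5% = $21,000.00
Remaining $680,800 at 8.5% = $57,868.00
Fee: $40,020.00 + $14,177.50 + $30,237.50 + $21,000.00 + $57,868.00 = $163,303.00
Referral share: 30% of $163,303.00 = $48,990.90; lead counsel retains $163,303.00 − $48,990.90 = $114,312.10.

$48,990.90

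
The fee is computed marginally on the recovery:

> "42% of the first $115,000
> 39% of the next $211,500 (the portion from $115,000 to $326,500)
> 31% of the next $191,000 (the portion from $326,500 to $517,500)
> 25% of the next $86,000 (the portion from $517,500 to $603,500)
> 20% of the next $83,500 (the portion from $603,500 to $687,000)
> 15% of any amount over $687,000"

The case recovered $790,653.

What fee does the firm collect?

$243,742.95

First $115,000 at 42% = $48,300.00
Next $211,500 at 39% = $82,485.00
Next $191,000 at 31% = $59,210.00
Next $86,000 at 25% = $21,500.00
Next $83,500 at 20% = $16,700.00
Remaining $103,653 at 15% = $15,547.95
Fee: $48,300.00 + $82,485.00 + $59,210.00 + $21,500.00 + $16,700.00 + $15,547.95 = $243,742.95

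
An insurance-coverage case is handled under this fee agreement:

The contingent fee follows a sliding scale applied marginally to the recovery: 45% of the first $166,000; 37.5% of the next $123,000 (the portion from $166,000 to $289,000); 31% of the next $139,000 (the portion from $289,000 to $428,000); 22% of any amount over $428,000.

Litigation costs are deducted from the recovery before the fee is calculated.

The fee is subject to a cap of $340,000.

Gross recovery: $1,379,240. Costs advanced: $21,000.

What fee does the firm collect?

$340,000.00

Fee base (net of costs): $1,379,240 − $21,000 = $1,358,240
First $166,000 at 45% = $74,700.00
Next $123,000 at 37.5% = $46,125.00
Next $139,000 at 31% = $43,090.00
Remaining $930,240 at 22% = $204,652.80
Fee: $74,700.00 + $46,125.00 + $43,090.00 + $204,652.80 = $368,567.80
$368,567.80 exceeds the $340,000 cap, so the fee is capped at $340,000.00.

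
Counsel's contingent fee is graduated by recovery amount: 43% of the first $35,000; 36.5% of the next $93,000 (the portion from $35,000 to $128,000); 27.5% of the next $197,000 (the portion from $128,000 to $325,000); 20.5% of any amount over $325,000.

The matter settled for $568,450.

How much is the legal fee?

$153,077.25

First $35,000 at 43% = $15,050.00
Next $93,000 at 36.5% = $33,945.00
Next $197,000 at 27.5% = $54,175.00
Remaining $243,450 at 20.5% = $49,907.25
Fee: $15,050.00 + $33,945.00 + $54,175.00 + $49,907.25 = $153,077.25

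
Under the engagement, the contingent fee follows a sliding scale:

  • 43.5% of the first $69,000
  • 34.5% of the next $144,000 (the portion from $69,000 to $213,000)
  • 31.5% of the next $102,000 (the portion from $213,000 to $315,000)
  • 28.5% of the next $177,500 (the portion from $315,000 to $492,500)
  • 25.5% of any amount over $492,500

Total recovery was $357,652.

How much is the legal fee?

$123,980.82

First $69,000 at 43.5% = $30,015.00
Next $144,000 at 34.5% = $49,680.00
Next $102,000 at 31.5% = $32,130.00
Remaining $42,652 at 28.5% = $12,155.82
Fee: $30,015.00 + $49,680.00 + $32,130.00 + $12,155.82 = $123,980.82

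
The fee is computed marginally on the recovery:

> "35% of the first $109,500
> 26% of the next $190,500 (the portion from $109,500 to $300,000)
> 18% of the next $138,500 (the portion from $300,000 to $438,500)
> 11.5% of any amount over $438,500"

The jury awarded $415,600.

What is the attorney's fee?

First $109,500 at 35% = $38,325.00
Next $190,500 at 26% = $49,530.00
Remaining $115,600 at 18% = $20,808.00
Fee: $38,325.00 + $49,530.00 + $20,808.00 = $108,663.00

$108,663.00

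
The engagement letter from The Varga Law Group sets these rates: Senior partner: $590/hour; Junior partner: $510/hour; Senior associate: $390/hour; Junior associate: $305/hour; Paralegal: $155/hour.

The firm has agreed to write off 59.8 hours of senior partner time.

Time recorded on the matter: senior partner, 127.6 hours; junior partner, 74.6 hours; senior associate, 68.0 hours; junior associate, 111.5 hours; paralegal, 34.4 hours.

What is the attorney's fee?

Senior partner: 127.6 × $590 = $75,284.00
Junior partner: 74.6 × $510 = $38,046.00
Senior associate: 68.0 × $390 = $26,520.00
Junior associate: 111.5 × $305 = $34,007.50
Paralegal: 34.4 × $155 = $5,332.00
Subtotal: $179,189.50
Write-off: 59.8 × $590 = $35,282.00
Total: $179,189.50 − $35,282.00 = $143,907.50

$143,907.50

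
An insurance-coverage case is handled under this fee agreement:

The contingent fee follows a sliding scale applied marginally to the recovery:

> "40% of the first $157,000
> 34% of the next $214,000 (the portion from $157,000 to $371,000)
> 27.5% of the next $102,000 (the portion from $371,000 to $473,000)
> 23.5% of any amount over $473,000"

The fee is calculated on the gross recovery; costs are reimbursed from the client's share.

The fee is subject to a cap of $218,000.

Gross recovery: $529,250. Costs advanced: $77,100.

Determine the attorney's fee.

Fee base is the gross recovery, $529,250; costs are reimbursed separately.
First $157,000 at 40% = $62,800.00
Next $214,000 at 34% = $72,760.00
Next $102,000 at 27.5% = $28,050.00
Remaining $56,250 at 23.5% = $13,218.75
Fee: $62,800.00 + $72,760.00 + $28,050.00 + $13,218.75 = $176,828.75
$176,828.75 is under the $218,000 cap.

$176,828.75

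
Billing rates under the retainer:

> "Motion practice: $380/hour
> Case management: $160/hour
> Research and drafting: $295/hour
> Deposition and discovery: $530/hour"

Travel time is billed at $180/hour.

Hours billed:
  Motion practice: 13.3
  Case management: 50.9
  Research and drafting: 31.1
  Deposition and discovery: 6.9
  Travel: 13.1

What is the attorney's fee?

Motion practice: 13.3 × $380 = $5,054.00
Case management: 50.9 × $160 = $8,144.00
Research and drafting: 31.1 × $295 = $9,174.50
Deposition and discovery: 6.9 × $530 = $3,657.00
Subtotal: $5,054.00 + $8,144.00 + $9,174.50 + $3,657.00 = $26,029.50
Travel: 13.1 × $180 = $2,358.00
Total: $26,029.50 + $2,358.00 = $28,387.50

$28,387.50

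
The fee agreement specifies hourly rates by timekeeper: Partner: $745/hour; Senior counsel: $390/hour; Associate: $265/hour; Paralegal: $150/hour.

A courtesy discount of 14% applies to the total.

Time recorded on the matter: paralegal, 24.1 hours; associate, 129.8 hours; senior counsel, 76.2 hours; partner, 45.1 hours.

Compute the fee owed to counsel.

$87,143.37

Partner: 45.1 × $745 = $33,599.50
Senior counsel: 76.2 × $390 = $29,718.00
Associate: 129.8 × $265 = $34,397.00
Paralegal: 24.1 × $150 = $3,615.00
Subtotal: $101,329.50
Less 14% discount: −$14,186.13
Total: $101,329.50 − $14,186.13 = $87,143.37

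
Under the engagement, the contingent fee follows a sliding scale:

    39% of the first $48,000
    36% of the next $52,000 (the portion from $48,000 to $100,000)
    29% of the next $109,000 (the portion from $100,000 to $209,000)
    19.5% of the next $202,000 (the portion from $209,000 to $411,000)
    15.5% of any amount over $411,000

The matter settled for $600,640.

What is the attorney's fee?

First $48,000 at 39% = $18,720.00
Next $52,000 at 36% = $18,720.00
Next $109,000 at 29% = $31,610.00
Next $202,000 at 19.5% = $39,390.00
Remaining $189,640 at 15.5% = $29,394.20
Fee: $18,720.00 + $18,720.00 + $31,610.00 + $39,390.00 + $29,394.20 = $137,834.20

$137,834.20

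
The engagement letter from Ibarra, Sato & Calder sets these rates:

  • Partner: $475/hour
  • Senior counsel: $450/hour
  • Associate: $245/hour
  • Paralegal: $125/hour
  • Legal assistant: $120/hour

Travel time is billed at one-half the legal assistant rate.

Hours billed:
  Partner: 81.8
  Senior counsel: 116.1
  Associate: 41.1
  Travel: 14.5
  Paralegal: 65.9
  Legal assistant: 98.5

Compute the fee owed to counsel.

Partner: 81.8 × $475 = $38,855.00
Senior counsel: 116.1 × $450 = $52,245.00
Associate: 41.1 × $245 = $10,069.50
Paralegal: 65.9 × $125 = $8,237.50
Legal assistant: 98.5 × $120 = $11,820.00
Subtotal: $38,855.00 + $52,245.00 + $10,069.50 + $8,237.50 + $11,820.00 = $121,227.00
Travel: 14.5 × ($120 ÷ 2) = 14.5 × $60.00 = $870.00
Total: $121,227.00 + $870.00 = $122,097.00

$122,097.00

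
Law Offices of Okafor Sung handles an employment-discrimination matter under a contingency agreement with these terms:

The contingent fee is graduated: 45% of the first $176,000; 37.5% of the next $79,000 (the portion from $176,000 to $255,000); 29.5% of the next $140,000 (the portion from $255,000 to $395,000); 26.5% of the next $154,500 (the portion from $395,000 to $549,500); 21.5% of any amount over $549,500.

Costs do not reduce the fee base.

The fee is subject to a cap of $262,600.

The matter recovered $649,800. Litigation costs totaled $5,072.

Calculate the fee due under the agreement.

Fee base is the gross recovery, $649,800; costs are reimbursed separately.
First $176,000 at 45% = $79,200.00
Next $79,000 at 37.5% = $29,625.00
Next $140,000 at 29.5% = $41,300.00
Next $154,500 at 26.5% = $40,942.50
Remaining $100,300 at 21.5% = $21,564.50
Fee: $79,200.00 + $29,625.00 + $41,300.00 + $40,942.50 + $21,564.50 = $212,632.00
$212,632.00 is under the $262,600 cap.

$212,632.00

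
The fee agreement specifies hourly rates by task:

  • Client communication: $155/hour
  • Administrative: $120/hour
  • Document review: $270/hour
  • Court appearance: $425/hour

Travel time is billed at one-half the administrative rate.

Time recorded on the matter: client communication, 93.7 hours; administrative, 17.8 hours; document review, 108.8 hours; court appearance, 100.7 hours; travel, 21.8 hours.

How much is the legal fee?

Client communication: 93.7 × $155 = $14,523.50
Administrative: 17.8 × $120 = $2,136.00
Document review: 108.8 × $270 = $29,376.00
Court appearance: 100.7 × $425 = $42,797.50
Subtotal: $14,523.50 + $2,136.00 + $29,376.00 + $42,797.50 = $88,833.00
Travel: 21.8 × ($120 ÷ 2) = 21.8 × $60.00 = $1,308.00
Total: $88,833.00 + $1,308.00 = $90,141.00

$90,141.00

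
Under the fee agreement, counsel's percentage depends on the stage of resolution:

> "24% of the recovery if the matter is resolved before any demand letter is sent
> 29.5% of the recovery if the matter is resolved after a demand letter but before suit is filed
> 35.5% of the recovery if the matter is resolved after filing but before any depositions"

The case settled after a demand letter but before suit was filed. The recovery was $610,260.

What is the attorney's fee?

$180,026.70

The matter settled after a demand letter but before suit was filed, so the 29.5% rate applies.
$610,260 × 29.5% = $180,026.70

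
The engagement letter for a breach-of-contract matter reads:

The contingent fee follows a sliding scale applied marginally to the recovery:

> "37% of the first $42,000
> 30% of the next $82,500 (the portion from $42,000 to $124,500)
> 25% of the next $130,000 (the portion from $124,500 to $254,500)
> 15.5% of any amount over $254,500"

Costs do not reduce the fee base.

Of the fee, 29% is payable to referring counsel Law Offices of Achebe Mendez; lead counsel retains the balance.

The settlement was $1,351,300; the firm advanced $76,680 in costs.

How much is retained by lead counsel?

$172,383.74

Fee base is the gross recovery, $1,351,300; costs are reimbursed separately.
First $42,000 at 37% = $15,540.00
Next $82,500 at 30% = $24,750.00
Next $130,000 at 25% = $32,500.00
Remaining $1,096,800 at 15.5% = $170,004.00
Fee: $15,540.00 + $24,750.00 + $32,500.00 + $170,004.00 = $242,794.00
Referral share: 29% of $242,794.00 = $70,410.26; lead counsel retains $242,794.00 − $70,410.26 = $172,383.74.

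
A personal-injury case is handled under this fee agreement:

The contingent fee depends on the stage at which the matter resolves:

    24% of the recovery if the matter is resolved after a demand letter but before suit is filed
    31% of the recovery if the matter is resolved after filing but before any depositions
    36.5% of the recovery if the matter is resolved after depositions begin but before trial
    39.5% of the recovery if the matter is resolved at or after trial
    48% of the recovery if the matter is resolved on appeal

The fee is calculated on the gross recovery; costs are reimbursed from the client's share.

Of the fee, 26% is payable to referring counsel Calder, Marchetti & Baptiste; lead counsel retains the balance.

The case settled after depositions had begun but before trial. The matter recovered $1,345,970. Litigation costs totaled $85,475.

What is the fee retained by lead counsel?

Fee base is the gross recovery, $1,345,970; costs are reimbursed separately.
The matter settled after depositions had begun but before trial, so the 36.5% rate applies.
$1,345,970 × 36.5% = $491,279.05
Referral share: 26% of $491,279.05 = $127,732.55; lead counsel retains $491,279.05 − $127,732.55 = $363,546.50.

$363,546.50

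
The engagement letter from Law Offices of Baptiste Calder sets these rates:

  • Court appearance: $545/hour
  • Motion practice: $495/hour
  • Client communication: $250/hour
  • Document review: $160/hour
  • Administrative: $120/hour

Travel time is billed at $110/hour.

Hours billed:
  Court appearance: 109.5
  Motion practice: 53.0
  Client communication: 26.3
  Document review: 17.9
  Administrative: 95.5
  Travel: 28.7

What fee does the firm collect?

$109,968.50

Court appearance: 109.5 × $545 = $59,677.50
Motion practice: 53.0 × $495 = $26,235.00
Client communication: 26.3 × $250 = $6,575.00
Document review: 17.9 × $160 = $2,864.00
Administrative: 95.5 × $120 = $11,460.00
Subtotal: $59,677.50 + $26,235.00 + $6,575.00 + $2,864.00 + $11,460.00 = $106,811.50
Travel: 28.7 × $110 = $3,157.00
Total: $106,811.50 + $3,157.00 = $109,968.50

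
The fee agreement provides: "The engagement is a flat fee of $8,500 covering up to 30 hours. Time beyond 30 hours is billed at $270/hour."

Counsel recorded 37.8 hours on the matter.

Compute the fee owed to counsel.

Flat fee: $8,500.00
Excess hours: 37.8 − 30 = 7.8
Overrun: 7.8 × $270 = $2,106.00
Total: $8,500.00 + $2,106.00 = $10,606.00

$10,606.00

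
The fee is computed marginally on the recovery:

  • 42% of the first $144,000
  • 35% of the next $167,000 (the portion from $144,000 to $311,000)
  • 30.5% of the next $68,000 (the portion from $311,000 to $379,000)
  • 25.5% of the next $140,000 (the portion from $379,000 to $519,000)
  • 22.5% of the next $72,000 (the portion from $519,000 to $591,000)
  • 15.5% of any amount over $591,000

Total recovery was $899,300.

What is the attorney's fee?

First $144,000 at 42% = $60,480.00
Next $167,000 at 35% = $58,450.00
Next $68,000 at 30.5% = $20,740.00
Next $140,000 at 25.5% = $35,700.00
Next $72,000 at 22.5% = $16,200.00
Remaining $308,300 at 15.5% = $47,786.50
Fee: $60,480.00 + $58,450.00 + $20,740.00 + $35,700.00 + $16,200.00 + $47,786.50 = $239,356.50

$239,356.50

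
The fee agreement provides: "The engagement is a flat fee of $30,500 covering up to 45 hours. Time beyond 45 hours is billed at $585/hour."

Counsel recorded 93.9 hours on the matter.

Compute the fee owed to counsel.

Flat fee: $30,500.00
Excess hours: 93.9 − 45 = 48.9
Overrun: 48.9 × $585 = $28,606.50
Total: $30,500.00 + $28,606.50 = $59,106.50

$59,106.50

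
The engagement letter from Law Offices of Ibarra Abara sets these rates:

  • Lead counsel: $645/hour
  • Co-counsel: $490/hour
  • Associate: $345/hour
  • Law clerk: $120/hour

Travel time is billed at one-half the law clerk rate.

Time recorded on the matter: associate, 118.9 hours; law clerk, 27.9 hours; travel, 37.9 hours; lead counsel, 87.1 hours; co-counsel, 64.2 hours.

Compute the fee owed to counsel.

Lead counsel: 87.1 × $645 = $56,179.50
Co-counsel: 64.2 × $490 = $31,458.00
Associate: 118.9 × $345 = $41,020.50
Law clerk: 27.9 × $120 = $3,348.00
Subtotal: $56,179.50 + $31,458.00 + $41,020.50 + $3,348.00 = $132,006.00
Travel: 37.9 × ($120 ÷ 2) = 37.9 × $60.00 = $2,274.00
Total: $132,006.00 + $2,274.00 = $134,280.00

$134,280.00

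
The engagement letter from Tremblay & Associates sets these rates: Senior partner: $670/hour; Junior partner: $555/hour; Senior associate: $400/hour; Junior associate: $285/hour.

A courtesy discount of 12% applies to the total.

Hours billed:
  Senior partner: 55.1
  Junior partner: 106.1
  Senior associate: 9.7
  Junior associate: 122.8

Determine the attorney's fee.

Senior partner: 55.1 × $670 = $36,917.00
Junior partner: 106.1 × $555 = $58,885.50
Senior associate: 9.7 × $400 = $3,880.00
Junior associate: 122.8 × $285 = $34,998.00
Subtotal: $134,680.50
Less 12% discount: −$16,161.66
Total: $134,680.50 − $16,161.66 = $118,518.84

$118,518.84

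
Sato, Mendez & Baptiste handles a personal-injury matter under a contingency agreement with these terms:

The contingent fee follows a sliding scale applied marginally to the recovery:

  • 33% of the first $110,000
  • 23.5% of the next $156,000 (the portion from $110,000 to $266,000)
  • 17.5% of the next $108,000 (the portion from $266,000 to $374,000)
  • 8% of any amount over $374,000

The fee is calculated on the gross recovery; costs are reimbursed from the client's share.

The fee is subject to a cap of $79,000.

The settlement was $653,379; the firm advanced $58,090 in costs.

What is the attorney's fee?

Fee base is the gross recovery, $653,379; costs are reimbursed separately.
First $110,000 at 33% = $36,300.00
Next $156,000 at 23.5% = $36,660.00
Next $108,000 at 17.5% = $18,900.00
Remaining $279,379 at 8% = $22,350.32
Fee: $36,300.00 + $36,660.00 + $18,900.00 + $22,350.32 = $114,210.32
$114,210.32 exceeds the $79,000 cap, so the fee is capped at $79,000.00.

$79,000.00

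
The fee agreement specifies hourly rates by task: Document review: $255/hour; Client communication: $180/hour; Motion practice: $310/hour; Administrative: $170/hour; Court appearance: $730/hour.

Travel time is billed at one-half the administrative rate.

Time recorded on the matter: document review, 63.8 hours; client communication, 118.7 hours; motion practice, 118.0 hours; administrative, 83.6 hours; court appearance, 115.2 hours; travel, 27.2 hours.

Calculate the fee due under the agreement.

Document review: 63.8 × $255 = $16,269.00
Client communication: 118.7 × $180 = $21,366.00
Motion practice: 118.0 × $310 = $36,580.00
Administrative: 83.6 × $170 = $14,212.00
Court appearance: 115.2 × $730 = $84,096.00
Subtotal: $16,269.00 + $21,366.00 + $36,580.00 + $14,212.00 + $84,096.00 = $172,523.00
Travel: 27.2 × ($170 ÷ 2) = 27.2 × $85.00 = $2,312.00
Total: $172,523.00 + $2,312.00 = $174,835.00

$174,835.00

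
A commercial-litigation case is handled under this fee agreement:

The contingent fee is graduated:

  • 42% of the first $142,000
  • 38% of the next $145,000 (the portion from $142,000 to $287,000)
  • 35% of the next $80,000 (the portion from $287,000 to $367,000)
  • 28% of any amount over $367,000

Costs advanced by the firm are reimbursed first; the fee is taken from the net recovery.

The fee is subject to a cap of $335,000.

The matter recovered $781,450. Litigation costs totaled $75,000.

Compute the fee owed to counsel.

$237,786.00

Fee base (net of costs): $781,450 − $75,000 = $706,450
First $142,000 at 42% = $59,640.00
Next $145,000 at 38% = $55,100.00
Next $80,000 at 35% = $28,000.00
Remaining $339,450 at 28% = $95,046.00
Fee: $59,640.00 + $55,100.00 + $28,000.00 + $95,046.00 = $237,786.00
$237,786.00 is under the $335,000 cap.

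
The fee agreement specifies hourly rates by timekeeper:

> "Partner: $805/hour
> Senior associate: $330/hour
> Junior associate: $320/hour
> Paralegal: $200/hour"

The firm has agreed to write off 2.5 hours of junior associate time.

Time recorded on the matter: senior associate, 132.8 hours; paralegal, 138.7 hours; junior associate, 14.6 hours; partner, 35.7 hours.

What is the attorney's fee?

Partner: 35.7 × $805 = $28,738.50
Senior associate: 132.8 × $330 = $43,824.00
Junior associate: 14.6 × $320 = $4,672.00
Paralegal: 138.7 × $200 = $27,740.00
Subtotal: $104,974.50
Write-off: 2.5 × $320 = $800.00
Total: $104,974.50 − $800.00 = $104,174.50

$104,174.50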